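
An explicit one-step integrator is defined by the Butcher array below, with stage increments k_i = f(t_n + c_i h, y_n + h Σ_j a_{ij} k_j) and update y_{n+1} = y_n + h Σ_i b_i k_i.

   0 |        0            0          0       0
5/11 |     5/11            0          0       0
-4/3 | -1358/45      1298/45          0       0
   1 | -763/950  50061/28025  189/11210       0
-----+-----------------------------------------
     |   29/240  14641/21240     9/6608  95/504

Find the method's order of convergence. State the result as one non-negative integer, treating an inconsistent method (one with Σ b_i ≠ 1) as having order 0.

b = (29/240, 14641/21240, 9/6608, 95/504)
c = (0, 5/11, -4/3, 1)
Ac = (0, 0, 118/9, 15/19)
Σ b_i: 29/240·1 + 14641/21240·1 + 9/6608·1 + 95/504·1 = 1 ✓
b·c: 14641/21240·5/11 + 9/6608·(-4/3) + 95/504·1 = 1/2 ✓
b·c²: 14641/21240·25/121 + 9/6608·16/9 + 95/504·1 = 1/3 ✓
b·Ac: 9/6608·118/9 + 95/504·15/19 = 1/6 ✓
b·c³: 14641/21240·125/1331 + 9/6608·(-64/27) + 95/504·1 = 1/4 ✓
b·(c∘Ac): 9/6608·(-472/27) + 95/504·15/19 = 1/8 ✓
b·Ac²: 9/6608·590/99 + 95/504·417/1045 = 1/12 ✓
b·A²c: 95/504·21/95 = 1/24 ✓; 4 stages ⇒ order 4.

4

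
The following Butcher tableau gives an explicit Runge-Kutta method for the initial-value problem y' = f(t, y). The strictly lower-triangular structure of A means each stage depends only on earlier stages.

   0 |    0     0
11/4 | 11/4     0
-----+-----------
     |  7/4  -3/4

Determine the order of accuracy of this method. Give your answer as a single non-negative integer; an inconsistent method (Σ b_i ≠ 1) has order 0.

b = (7/4, -3/4)
c = (0, 11/4)
Σ b_i: 7/4·1 + (-3/4)·1 = 1 ✓
b·c: (-3/4)·11/4 = -33/16 ≠ 1/2 ⇒ order 1.

1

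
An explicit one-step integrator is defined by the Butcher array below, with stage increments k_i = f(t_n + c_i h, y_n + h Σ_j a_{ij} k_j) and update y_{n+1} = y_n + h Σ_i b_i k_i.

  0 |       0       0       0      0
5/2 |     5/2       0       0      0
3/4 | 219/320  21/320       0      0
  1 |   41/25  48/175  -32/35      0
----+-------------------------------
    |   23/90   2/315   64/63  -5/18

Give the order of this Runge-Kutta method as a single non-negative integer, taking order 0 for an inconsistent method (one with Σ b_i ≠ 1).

b = (23/90, 2/315, 64/63, -5/18)
c = (0, 5/2, 3/4, 1)
Ac = (0, 0, 21/128, 0)
Σ b_i: 23/90·1 + 2/315·1 + 64/63·1 + (-5/18)·1 = 1 ✓
b·c: 2/315·5/2 + 64/63·3/4 + (-5/18)·1 = 1/2 ✓
b·c²: 2/315·25/4 + 64/63·9/16 + (-5/18)·1 = 1/3 ✓
b·Ac: 64/63·21/128 = 1/6 ✓
b·c³: 2/315·125/8 + 64/63·27/64 + (-5/18)·1 = 1/4 ✓
b·(c∘Ac): 64/63·63/512 = 1/8 ✓
b·Ac²: 64/63·105/256 + (-5/18)·6/5 = 1/12 ✓
b·A²c: (-5/18)·(-3/20) = 1/24 ✓; 4 stages ⇒ order 4.

4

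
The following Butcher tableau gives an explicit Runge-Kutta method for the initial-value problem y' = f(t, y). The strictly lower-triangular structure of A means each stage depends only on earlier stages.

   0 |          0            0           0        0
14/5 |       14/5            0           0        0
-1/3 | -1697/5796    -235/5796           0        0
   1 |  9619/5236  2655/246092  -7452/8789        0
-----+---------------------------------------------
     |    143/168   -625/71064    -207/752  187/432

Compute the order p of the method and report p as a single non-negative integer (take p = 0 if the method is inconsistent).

b = (143/168, -625/71064, -207/752, 187/432)
c = (0, 14/5, -1/3, 1)
Ac = (0, 0, -47/414, 117/374)
Σ b_i: 143/168·1 + (-625/71064)·1 + (-207/752)·1 + 187/432·1 = 1 ✓
b·c: (-625/71064)·14/5 + (-207/752)·(-1/3) + 187/432·1 = 1/2 ✓
b·c²: (-625/71064)·196/25 + (-207/752)·1/9 + 187/432·1 = 1/3 ✓
b·Ac: (-207/752)·(-47/414) + 187/432·117/374 = 1/6 ✓
b·c³: (-625/71064)·2744/125 + (-207/752)·(-1/27) + 187/432·1 = 1/4 ✓
b·(c∘Ac): (-207/752)·47/1242 + 187/432·117/374 = 1/8 ✓
b·Ac²: (-207/752)·(-329/1035) + 187/432·(-9/935) = 1/12 ✓
b·A²c: 187/432·18/187 = 1/24 ✓; 4 stages ⇒ order 4.

4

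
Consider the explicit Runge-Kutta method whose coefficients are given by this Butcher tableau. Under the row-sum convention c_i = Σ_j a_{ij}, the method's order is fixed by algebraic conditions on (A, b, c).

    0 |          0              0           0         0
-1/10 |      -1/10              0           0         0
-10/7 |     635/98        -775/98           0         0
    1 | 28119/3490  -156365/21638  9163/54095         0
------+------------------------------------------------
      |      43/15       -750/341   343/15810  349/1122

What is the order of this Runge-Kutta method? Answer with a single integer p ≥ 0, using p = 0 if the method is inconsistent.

b = (43/15, -750/341, 343/15810, 349/1122)
c = (0, -1/10, -10/7, 1)
Ac = (0, 0, 155/196, 671/1396)
Σ b_i: 43/15·1 + (-750/341)·1 + 343/15810·1 + 349/1122·1 = 1 ✓
b·c: (-750/341)·(-1/10) + 343/15810·(-10/7) + 349/1122·1 = 1/2 ✓
b·c²: (-750/341)·1/100 + 343/15810·100/49 + 349/1122·1 = 1/3 ✓
b·Ac: 343/15810·155/196 + 349/1122·671/1396 = 1/6 ✓
b·c³: (-750/341)·(-1/1000) + 343/15810·(-1000/343) + 349/1122·1 = 1/4 ✓
b·(c∘Ac): 343/15810·(-775/686) + 349/1122·671/1396 = 1/8 ✓
b·Ac²: 343/15810·(-31/392) + 349/1122·3817/13960 = 1/12 ✓
b·A²c: 349/1122·187/1396 = 1/24 ✓; 4 stages ⇒ order 4.

4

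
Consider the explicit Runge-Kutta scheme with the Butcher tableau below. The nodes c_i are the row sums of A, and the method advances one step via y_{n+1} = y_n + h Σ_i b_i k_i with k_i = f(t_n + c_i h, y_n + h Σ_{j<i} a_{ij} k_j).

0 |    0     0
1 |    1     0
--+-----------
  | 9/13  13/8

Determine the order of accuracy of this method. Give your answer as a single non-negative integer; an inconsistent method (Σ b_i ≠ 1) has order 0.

b = (9/13, 13/8)
c = (0, 1)
Σ b_i: 9/13·1 + 13/8·1 = 241/104 ≠ 1 ⇒ order 0.

0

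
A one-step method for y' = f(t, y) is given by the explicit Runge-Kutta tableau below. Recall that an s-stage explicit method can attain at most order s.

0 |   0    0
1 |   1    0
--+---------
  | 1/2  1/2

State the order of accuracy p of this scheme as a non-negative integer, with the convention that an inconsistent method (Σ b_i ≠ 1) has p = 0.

b = (1/2, 1/2)
c = (0, 1)
Σ b_i: 1/2·1 + 1/2·1 = 1 ✓
b·c: 1/2·1 = 1/2 ✓; 2 stages ⇒ order 2.

2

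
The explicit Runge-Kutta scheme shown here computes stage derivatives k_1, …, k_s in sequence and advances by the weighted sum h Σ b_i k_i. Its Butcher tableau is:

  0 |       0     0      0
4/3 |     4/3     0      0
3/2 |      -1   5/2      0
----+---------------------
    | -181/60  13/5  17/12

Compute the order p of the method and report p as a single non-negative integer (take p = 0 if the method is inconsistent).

b = (-181/60, 13/5, 17/12)
c = (0, 4/3, 3/2)
Ac = (0, 0, 10/3)
Σ b_i: (-181/60)·1 + 13/5·1 + 17/12·1 = 1 ✓
b·c: 13/5·4/3 + 17/12·3/2 = 671/120 ≠ 1/2 ⇒ order 1.

1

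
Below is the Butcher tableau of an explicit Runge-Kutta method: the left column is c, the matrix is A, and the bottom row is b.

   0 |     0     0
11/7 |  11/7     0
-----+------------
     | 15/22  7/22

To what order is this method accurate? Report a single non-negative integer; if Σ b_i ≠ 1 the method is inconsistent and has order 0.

2

b = (15/22, 7/22)
c = (0, 11/7)
Σ b_i: 15/22·1 + 7/22·1 = 1 ✓
b·c: 7/22·11/7 = 1/2 ✓; 2 stages ⇒ order 2.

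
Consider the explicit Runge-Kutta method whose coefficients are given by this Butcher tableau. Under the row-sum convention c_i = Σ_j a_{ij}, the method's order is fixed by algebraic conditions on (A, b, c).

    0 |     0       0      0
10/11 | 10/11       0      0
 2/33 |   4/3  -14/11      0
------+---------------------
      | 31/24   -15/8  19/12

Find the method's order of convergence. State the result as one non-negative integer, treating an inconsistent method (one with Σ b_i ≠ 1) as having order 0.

1

b = (31/24, -15/8, 19/12)
c = (0, 10/11, 2/33)
Ac = (0, 0, -140/121)
Σ b_i: 31/24·1 + (-15/8)·1 + 19/12·1 = 1 ✓
b·c: (-15/8)·10/11 + 19/12·2/33 = -637/396 ≠ 1/2 ⇒ order 1.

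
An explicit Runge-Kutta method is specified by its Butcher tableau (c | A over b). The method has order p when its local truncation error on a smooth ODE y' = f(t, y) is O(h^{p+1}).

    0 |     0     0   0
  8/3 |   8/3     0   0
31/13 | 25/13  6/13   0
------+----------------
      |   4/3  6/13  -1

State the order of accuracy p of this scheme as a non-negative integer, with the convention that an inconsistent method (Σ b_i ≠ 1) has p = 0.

0

b = (4/3, 6/13, -1)
c = (0, 8/3, 31/13)
Ac = (0, 0, 16/13)
Σ b_i: 4/3·1 + 6/13·1 + (-1)·1 = 31/39 ≠ 1 ⇒ order 0.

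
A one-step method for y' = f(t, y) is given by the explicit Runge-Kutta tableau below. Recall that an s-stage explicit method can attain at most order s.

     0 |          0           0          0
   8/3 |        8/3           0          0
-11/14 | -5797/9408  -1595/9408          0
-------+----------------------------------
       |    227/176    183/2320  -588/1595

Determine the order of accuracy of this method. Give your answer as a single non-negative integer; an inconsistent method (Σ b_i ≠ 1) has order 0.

3

b = (227/176, 183/2320, -588/1595)
c = (0, 8/3, -11/14)
Ac = (0, 0, -1595/3528)
Σ b_i: 227/176·1 + 183/2320·1 + (-588/1595)·1 = 1 ✓
b·c: 183/2320·8/3 + (-588/1595)·(-11/14) = 1/2 ✓
b·c²: 183/2320·64/9 + (-588/1595)·121/196 = 1/3 ✓
b·Ac: (-588/1595)·(-1595/3528) = 1/6 ✓; 3 stages ⇒ order 3.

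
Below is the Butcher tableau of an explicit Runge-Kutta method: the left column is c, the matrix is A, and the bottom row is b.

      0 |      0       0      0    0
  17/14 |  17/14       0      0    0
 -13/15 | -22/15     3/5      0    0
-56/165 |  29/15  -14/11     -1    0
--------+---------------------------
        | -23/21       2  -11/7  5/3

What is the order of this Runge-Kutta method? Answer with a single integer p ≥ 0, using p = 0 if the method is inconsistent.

1

b = (-23/21, 2, -11/7, 5/3)
c = (0, 17/14, -13/15, -56/165)
Ac = (0, 0, 51/70, -112/165)
Σ b_i: (-23/21)·1 + 2·1 + (-11/7)·1 + 5/3·1 = 1 ✓
b·c: 2·17/14 + (-11/7)·(-13/15) + 5/3·(-56/165) = 11174/3465 ≠ 1/2 ⇒ order 1.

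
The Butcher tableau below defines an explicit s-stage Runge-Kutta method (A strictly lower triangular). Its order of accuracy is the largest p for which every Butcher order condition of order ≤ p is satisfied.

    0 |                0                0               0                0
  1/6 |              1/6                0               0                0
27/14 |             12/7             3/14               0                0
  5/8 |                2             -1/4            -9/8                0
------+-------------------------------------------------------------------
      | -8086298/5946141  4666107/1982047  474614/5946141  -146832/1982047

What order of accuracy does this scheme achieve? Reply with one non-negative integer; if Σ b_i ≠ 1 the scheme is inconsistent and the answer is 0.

3

b = (-8086298/5946141, 4666107/1982047, 474614/5946141, -146832/1982047)
c = (0, 1/6, 27/14, 5/8)
Ac = (0, 0, 1/28, -743/336)
Σ b_i: (-8086298/5946141)·1 + 4666107/1982047·1 + 474614/5946141·1 + (-146832/1982047)·1 = 1 ✓
b·c: 4666107/1982047·1/6 + 474614/5946141·27/14 + (-146832/1982047)·5/8 = 1/2 ✓
b·c²: 4666107/1982047·1/36 + 474614/5946141·729/196 + (-146832/1982047)·25/64 = 1/3 ✓
b·Ac: 474614/5946141·1/28 + (-146832/1982047)·(-743/336) = 1/6 ✓
b·c³: 4666107/1982047·1/216 + 474614/5946141·19683/2744 + (-146832/1982047)·125/512 = 2259075913/3995806752 ≠ 1/4 ⇒ order 3.
b·(c∘Ac): 474614/5946141·27/392 + (-146832/1982047)·(-3715/2688) = 1710629/15856376 ≠ 1/8
b·Ac²: 474614/5946141·1/168 + (-146832/1982047)·(-59147/14112) = 155320741/499475844 ≠ 1/12
b·A²c: (-146832/1982047)·(-9/224) = 11799/3964094 ≠ 1/24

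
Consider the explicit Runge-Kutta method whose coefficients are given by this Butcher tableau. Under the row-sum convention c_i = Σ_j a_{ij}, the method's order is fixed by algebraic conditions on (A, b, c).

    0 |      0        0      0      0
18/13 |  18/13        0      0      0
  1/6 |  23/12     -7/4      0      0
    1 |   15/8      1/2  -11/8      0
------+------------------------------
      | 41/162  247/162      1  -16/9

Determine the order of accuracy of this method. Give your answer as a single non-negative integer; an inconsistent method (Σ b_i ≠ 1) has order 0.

b = (41/162, 247/162, 1, -16/9)
c = (0, 18/13, 1/6, 1)
Ac = (0, 0, -63/26, 289/624)
Σ b_i: 41/162·1 + 247/162·1 + 1·1 + (-16/9)·1 = 1 ✓
b·c: 247/162·18/13 + 1·1/6 + (-16/9)·1 = 1/2 ✓
b·c²: 247/162·324/169 + 1·1/36 + (-16/9)·1 = 61/52 ≠ 1/3 ⇒ order 2.
b·Ac: 1·(-63/26) + (-16/9)·289/624 = -2279/702 ≠ 1/6

2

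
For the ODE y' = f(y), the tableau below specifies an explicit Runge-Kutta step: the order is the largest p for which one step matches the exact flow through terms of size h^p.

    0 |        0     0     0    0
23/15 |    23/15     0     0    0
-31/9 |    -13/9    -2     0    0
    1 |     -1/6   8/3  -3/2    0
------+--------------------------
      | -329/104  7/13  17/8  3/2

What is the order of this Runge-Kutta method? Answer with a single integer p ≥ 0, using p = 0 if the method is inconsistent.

1

b = (-329/104, 7/13, 17/8, 3/2)
c = (0, 23/15, -31/9, 1)
Ac = (0, 0, -46/15, 833/90)
Σ b_i: (-329/104)·1 + 7/13·1 + 17/8·1 + 3/2·1 = 1 ✓
b·c: 7/13·23/15 + 17/8·(-31/9) + 3/2·1 = -23371/4680 ≠ 1/2 ⇒ order 1.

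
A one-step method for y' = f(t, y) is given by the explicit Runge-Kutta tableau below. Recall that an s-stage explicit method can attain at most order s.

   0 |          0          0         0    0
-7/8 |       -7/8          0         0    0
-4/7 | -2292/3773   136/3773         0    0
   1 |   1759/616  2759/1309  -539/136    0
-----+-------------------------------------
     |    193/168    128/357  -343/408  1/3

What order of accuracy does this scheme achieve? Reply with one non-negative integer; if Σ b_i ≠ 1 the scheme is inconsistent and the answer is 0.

b = (193/168, 128/357, -343/408, 1/3)
c = (0, -7/8, -4/7, 1)
Ac = (0, 0, -17/539, 37/88)
Σ b_i: 193/168·1 + 128/357·1 + (-343/408)·1 + 1/3·1 = 1 ✓
b·c: 128/357·(-7/8) + (-343/408)·(-4/7) + 1/3·1 = 1/2 ✓
b·c²: 128/357·49/64 + (-343/408)·16/49 + 1/3·1 = 1/3 ✓
b·Ac: (-343/408)·(-17/539) + 1/3·37/88 = 1/6 ✓
b·c³: 128/357·(-343/512) + (-343/408)·(-64/343) + 1/3·1 = 1/4 ✓
b·(c∘Ac): (-343/408)·68/3773 + 1/3·37/88 = 1/8 ✓
b·Ac²: (-343/408)·17/616 + 1/3·225/704 = 1/12 ✓
b·A²c: 1/3·1/8 = 1/24 ✓; 4 stages ⇒ order 4.

4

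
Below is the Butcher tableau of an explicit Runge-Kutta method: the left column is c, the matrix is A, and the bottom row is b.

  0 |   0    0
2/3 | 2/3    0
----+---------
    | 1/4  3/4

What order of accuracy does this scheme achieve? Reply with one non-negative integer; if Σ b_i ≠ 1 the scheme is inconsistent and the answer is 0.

b = (1/4, 3/4)
c = (0, 2/3)
Σ b_i: 1/4·1 + 3/4·1 = 1 ✓
b·c: 3/4·2/3 = 1/2 ✓; 2 stages ⇒ order 2.

2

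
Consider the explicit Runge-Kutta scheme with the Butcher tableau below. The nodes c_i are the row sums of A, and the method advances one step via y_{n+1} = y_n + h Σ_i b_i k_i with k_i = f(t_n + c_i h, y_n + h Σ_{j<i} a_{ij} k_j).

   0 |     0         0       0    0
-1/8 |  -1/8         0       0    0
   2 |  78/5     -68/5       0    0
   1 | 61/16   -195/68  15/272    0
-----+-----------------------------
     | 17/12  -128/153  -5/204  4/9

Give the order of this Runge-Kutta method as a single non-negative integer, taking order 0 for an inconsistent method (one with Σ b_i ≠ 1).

b = (17/12, -128/153, -5/204, 4/9)
c = (0, -1/8, 2, 1)
Ac = (0, 0, 17/10, 15/32)
Σ b_i: 17/12·1 + (-128/153)·1 + (-5/204)·1 + 4/9·1 = 1 ✓
b·c: (-128/153)·(-1/8) + (-5/204)·2 + 4/9·1 = 1/2 ✓
b·c²: (-128/153)·1/64 + (-5/204)·4 + 4/9·1 = 1/3 ✓
b·Ac: (-5/204)·17/10 + 4/9·15/32 = 1/6 ✓
b·c³: (-128/153)·(-1/512) + (-5/204)·8 + 4/9·1 = 1/4 ✓
b·(c∘Ac): (-5/204)·17/5 + 4/9·15/32 = 1/8 ✓
b·Ac²: (-5/204)·(-17/80) + 4/9·45/256 = 1/12 ✓
b·A²c: 4/9·3/32 = 1/24 ✓; 4 stages ⇒ order 4.

4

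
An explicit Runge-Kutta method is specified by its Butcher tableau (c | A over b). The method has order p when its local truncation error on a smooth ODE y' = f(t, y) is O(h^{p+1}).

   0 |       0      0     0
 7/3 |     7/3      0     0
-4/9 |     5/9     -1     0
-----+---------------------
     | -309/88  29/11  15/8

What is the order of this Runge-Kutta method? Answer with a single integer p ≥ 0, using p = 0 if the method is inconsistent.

b = (-309/88, 29/11, 15/8)
c = (0, 7/3, -4/9)
Ac = (0, 0, -7/3)
Σ b_i: (-309/88)·1 + 29/11·1 + 15/8·1 = 1 ✓
b·c: 29/11·7/3 + 15/8·(-4/9) = 117/22 ≠ 1/2 ⇒ order 1.

1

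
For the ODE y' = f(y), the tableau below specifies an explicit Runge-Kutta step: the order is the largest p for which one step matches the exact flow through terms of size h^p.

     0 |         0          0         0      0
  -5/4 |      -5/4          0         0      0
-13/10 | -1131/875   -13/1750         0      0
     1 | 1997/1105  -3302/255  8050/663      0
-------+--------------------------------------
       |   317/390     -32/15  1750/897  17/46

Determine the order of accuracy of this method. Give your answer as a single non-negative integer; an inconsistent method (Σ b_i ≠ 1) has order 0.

4

b = (317/390, -32/15, 1750/897, 17/46)
c = (0, -5/4, -13/10, 1)
Ac = (0, 0, 13/1400, 41/102)
Σ b_i: 317/390·1 + (-32/15)·1 + 1750/897·1 + 17/46·1 = 1 ✓
b·c: (-32/15)·(-5/4) + 1750/897·(-13/10) + 17/46·1 = 1/2 ✓
b·c²: (-32/15)·25/16 + 1750/897·169/100 + 17/46·1 = 1/3 ✓
b·Ac: 1750/897·13/1400 + 17/46·41/102 = 1/6 ✓
b·c³: (-32/15)·(-125/64) + 1750/897·(-2197/1000) + 17/46·1 = 1/4 ✓
b·(c∘Ac): 1750/897·(-169/14000) + 17/46·41/102 = 1/8 ✓
b·Ac²: 1750/897·(-13/1120) + 17/46·39/136 = 1/12 ✓
b·A²c: 17/46·23/204 = 1/24 ✓; 4 stages ⇒ order 4.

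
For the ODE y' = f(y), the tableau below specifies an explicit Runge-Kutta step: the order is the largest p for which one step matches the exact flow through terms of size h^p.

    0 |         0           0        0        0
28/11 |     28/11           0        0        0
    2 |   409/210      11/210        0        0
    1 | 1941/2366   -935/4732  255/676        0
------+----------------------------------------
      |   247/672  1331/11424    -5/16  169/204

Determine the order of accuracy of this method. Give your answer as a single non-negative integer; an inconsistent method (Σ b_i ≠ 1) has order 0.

4

b = (247/672, 1331/11424, -5/16, 169/204)
c = (0, 28/11, 2, 1)
Ac = (0, 0, 2/15, 85/338)
Σ b_i: 247/672·1 + 1331/11424·1 + (-5/16)·1 + 169/204·1 = 1 ✓
b·c: 1331/11424·28/11 + (-5/16)·2 + 169/204·1 = 1/2 ✓
b·c²: 1331/11424·784/121 + (-5/16)·4 + 169/204·1 = 1/3 ✓
b·Ac: (-5/16)·2/15 + 169/204·85/338 = 1/6 ✓
b·c³: 1331/11424·21952/1331 + (-5/16)·8 + 169/204·1 = 1/4 ✓
b·(c∘Ac): (-5/16)·4/15 + 169/204·85/338 = 1/8 ✓
b·Ac²: (-5/16)·56/165 + 169/204·425/1859 = 1/12 ✓
b·A²c: 169/204·17/338 = 1/24 ✓; 4 stages ⇒ order 4.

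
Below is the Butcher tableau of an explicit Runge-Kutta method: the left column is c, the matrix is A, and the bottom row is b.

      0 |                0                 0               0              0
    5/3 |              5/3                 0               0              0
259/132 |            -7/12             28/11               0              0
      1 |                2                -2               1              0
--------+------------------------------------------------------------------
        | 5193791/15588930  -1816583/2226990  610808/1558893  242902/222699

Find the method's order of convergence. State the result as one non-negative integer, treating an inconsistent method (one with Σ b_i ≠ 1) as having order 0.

3

b = (5193791/15588930, -1816583/2226990, 610808/1558893, 242902/222699)
c = (0, 5/3, 259/132, 1)
Ac = (0, 0, 140/33, -181/132)
Σ b_i: 5193791/15588930·1 + (-1816583/2226990)·1 + 610808/1558893·1 + 242902/222699·1 = 1 ✓
b·c: (-1816583/2226990)·5/3 + 610808/1558893·259/132 + 242902/222699·1 = 1/2 ✓
b·c²: (-1816583/2226990)·25/9 + 610808/1558893·67081/17424 + 242902/222699·1 = 1/3 ✓
b·Ac: 610808/1558893·140/33 + 242902/222699·(-181/132) = 1/6 ✓
b·c³: (-1816583/2226990)·125/27 + 610808/1558893·17373979/2299968 + 242902/222699·1 = 48344653/176377608 ≠ 1/4 ⇒ order 3.
b·(c∘Ac): 610808/1558893·9065/1089 + 242902/222699·(-181/132) = 7079057/4008582 ≠ 1/8
b·Ac²: 610808/1558893·700/99 + 242902/222699·(-29719/17424) = 53506307/58792536 ≠ 1/12
b·A²c: 242902/222699·140/33 = 3091480/668097 ≠ 1/24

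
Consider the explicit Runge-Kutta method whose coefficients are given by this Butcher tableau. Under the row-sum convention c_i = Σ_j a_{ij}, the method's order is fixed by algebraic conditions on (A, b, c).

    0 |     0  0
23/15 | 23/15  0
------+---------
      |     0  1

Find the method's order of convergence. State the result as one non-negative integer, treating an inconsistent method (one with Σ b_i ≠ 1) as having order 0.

b = (0, 1)
c = (0, 23/15)
Σ b_i: 1·1 = 1 ✓
b·c: 1·23/15 = 23/15 ≠ 1/2 ⇒ order 1.

1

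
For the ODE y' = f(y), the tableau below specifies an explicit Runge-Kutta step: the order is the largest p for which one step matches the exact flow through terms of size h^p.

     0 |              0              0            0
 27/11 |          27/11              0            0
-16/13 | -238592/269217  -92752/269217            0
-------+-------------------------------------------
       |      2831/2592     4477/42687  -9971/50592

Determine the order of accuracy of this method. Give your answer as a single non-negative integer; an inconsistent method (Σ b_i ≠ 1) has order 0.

3

b = (2831/2592, 4477/42687, -9971/50592)
c = (0, 27/11, -16/13)
Ac = (0, 0, -8432/9971)
Σ b_i: 2831/2592·1 + 4477/42687·1 + (-9971/50592)·1 = 1 ✓
b·c: 4477/42687·27/11 + (-9971/50592)·(-16/13) = 1/2 ✓
b·c²: 4477/42687·729/121 + (-9971/50592)·256/169 = 1/3 ✓
b·Ac: (-9971/50592)·(-8432/9971) = 1/6 ✓; 3 stages ⇒ order 3.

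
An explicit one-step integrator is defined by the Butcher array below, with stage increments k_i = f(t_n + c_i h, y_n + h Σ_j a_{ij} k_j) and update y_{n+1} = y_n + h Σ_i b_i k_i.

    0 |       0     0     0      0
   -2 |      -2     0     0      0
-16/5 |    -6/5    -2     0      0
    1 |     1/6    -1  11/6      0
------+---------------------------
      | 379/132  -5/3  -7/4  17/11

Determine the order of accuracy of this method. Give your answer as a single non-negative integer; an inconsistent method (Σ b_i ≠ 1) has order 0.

1

b = (379/132, -5/3, -7/4, 17/11)
c = (0, -2, -16/5, 1)
Ac = (0, 0, 4, -58/15)
Σ b_i: 379/132·1 + (-5/3)·1 + (-7/4)·1 + 17/11·1 = 1 ✓
b·c: (-5/3)·(-2) + (-7/4)·(-16/5) + 17/11·1 = 1729/165 ≠ 1/2 ⇒ order 1.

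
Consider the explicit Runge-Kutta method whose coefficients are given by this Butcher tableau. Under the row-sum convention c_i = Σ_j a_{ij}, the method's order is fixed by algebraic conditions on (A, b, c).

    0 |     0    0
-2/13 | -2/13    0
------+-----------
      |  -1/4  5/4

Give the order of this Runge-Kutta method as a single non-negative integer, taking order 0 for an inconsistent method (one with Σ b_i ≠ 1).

b = (-1/4, 5/4)
c = (0, -2/13)
Σ b_i: (-1/4)·1 + 5/4·1 = 1 ✓
b·c: 5/4·(-2/13) = -5/26 ≠ 1/2 ⇒ order 1.

1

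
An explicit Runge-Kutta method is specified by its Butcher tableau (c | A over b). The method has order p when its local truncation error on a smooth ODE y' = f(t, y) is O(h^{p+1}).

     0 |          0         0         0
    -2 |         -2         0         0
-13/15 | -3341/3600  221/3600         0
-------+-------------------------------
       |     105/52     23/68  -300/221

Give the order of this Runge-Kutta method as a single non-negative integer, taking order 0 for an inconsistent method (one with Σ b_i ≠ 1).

3

b = (105/52, 23/68, -300/221)
c = (0, -2, -13/15)
Ac = (0, 0, -221/1800)
Σ b_i: 105/52·1 + 23/68·1 + (-300/221)·1 = 1 ✓
b·c: 23/68·(-2) + (-300/221)·(-13/15) = 1/2 ✓
b·c²: 23/68·4 + (-300/221)·169/225 = 1/3 ✓
b·Ac: (-300/221)·(-221/1800) = 1/6 ✓; 3 stages ⇒ order 3.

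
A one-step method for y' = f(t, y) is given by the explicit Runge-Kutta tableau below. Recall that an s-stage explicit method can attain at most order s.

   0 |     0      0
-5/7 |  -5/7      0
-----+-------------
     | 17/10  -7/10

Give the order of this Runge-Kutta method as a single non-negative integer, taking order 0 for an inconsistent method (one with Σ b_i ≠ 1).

b = (17/10, -7/10)
c = (0, -5/7)
Σ b_i: 17/10·1 + (-7/10)·1 = 1 ✓
b·c: (-7/10)·(-5/7) = 1/2 ✓; 2 stages ⇒ order 2.

2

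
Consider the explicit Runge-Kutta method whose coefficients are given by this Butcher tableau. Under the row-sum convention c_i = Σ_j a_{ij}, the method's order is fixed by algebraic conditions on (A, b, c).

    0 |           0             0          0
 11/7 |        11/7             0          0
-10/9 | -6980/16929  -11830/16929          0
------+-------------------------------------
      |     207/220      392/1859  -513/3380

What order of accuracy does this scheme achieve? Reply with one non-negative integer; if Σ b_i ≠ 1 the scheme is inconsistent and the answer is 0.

3

b = (207/220, 392/1859, -513/3380)
c = (0, 11/7, -10/9)
Ac = (0, 0, -1690/1539)
Σ b_i: 207/220·1 + 392/1859·1 + (-513/3380)·1 = 1 ✓
b·c: 392/1859·11/7 + (-513/3380)·(-10/9) = 1/2 ✓
b·c²: 392/1859·121/49 + (-513/3380)·100/81 = 1/3 ✓
b·Ac: (-513/3380)·(-1690/1539) = 1/6 ✓; 3 stages ⇒ order 3.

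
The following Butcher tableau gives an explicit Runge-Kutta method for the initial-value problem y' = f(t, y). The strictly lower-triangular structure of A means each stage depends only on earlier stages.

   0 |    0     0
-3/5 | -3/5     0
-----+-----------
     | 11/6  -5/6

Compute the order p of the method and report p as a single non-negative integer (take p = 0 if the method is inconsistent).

2

b = (11/6, -5/6)
c = (0, -3/5)
Σ b_i: 11/6·1 + (-5/6)·1 = 1 ✓
b·c: (-5/6)·(-3/5) = 1/2 ✓; 2 stages ⇒ order 2.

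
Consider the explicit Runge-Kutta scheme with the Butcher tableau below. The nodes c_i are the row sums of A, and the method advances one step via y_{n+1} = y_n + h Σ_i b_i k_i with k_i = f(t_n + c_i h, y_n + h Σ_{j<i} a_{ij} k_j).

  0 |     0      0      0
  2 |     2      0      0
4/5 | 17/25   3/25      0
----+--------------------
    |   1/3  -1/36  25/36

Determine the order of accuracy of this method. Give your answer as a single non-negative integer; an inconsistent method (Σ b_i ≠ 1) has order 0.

3

b = (1/3, -1/36, 25/36)
c = (0, 2, 4/5)
Ac = (0, 0, 6/25)
Σ b_i: 1/3·1 + (-1/36)·1 + 25/36·1 = 1 ✓
b·c: (-1/36)·2 + 25/36·4/5 = 1/2 ✓
b·c²: (-1/36)·4 + 25/36·16/25 = 1/3 ✓
b·Ac: 25/36·6/25 = 1/6 ✓; 3 stages ⇒ order 3.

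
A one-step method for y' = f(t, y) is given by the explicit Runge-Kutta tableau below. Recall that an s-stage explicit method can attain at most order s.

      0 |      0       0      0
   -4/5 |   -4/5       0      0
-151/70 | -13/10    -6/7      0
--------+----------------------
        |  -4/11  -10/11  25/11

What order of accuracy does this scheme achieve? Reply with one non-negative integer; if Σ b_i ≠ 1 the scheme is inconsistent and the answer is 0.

b = (-4/11, -10/11, 25/11)
c = (0, -4/5, -151/70)
Ac = (0, 0, 24/35)
Σ b_i: (-4/11)·1 + (-10/11)·1 + 25/11·1 = 1 ✓
b·c: (-10/11)·(-4/5) + 25/11·(-151/70) = -643/154 ≠ 1/2 ⇒ order 1.

1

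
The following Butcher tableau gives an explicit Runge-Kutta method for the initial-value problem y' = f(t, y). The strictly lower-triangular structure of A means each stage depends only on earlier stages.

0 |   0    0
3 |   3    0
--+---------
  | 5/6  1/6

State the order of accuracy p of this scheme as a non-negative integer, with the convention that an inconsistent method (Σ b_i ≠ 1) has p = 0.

2

b = (5/6, 1/6)
c = (0, 3)
Σ b_i: 5/6·1 + 1/6·1 = 1 ✓
b·c: 1/6·3 = 1/2 ✓; 2 stages ⇒ order 2.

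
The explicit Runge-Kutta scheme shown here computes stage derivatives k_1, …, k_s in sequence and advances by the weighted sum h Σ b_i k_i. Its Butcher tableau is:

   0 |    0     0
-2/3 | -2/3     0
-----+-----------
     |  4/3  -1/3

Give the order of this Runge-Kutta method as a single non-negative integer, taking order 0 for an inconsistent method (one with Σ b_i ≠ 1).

1

b = (4/3, -1/3)
c = (0, -2/3)
Σ b_i: 4/3·1 + (-1/3)·1 = 1 ✓
b·c: (-1/3)·(-2/3) = 2/9 ≠ 1/2 ⇒ order 1.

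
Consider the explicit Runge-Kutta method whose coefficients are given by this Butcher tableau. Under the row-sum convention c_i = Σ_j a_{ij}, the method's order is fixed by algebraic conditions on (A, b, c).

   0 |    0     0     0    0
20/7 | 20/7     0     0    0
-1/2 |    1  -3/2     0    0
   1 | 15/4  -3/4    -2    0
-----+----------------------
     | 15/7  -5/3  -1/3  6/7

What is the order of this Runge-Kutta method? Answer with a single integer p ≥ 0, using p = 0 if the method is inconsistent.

1

b = (15/7, -5/3, -1/3, 6/7)
c = (0, 20/7, -1/2, 1)
Ac = (0, 0, -30/7, -8/7)
Σ b_i: 15/7·1 + (-5/3)·1 + (-1/3)·1 + 6/7·1 = 1 ✓
b·c: (-5/3)·20/7 + (-1/3)·(-1/2) + 6/7·1 = -157/42 ≠ 1/2 ⇒ order 1.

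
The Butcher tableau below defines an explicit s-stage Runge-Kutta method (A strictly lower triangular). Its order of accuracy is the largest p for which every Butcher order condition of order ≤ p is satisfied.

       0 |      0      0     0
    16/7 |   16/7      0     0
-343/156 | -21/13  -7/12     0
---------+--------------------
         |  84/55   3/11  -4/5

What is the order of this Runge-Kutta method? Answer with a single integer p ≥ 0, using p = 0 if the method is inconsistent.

b = (84/55, 3/11, -4/5)
c = (0, 16/7, -343/156)
Ac = (0, 0, -4/3)
Σ b_i: 84/55·1 + 3/11·1 + (-4/5)·1 = 1 ✓
b·c: 3/11·16/7 + (-4/5)·(-343/156) = 35771/15015 ≠ 1/2 ⇒ order 1.

1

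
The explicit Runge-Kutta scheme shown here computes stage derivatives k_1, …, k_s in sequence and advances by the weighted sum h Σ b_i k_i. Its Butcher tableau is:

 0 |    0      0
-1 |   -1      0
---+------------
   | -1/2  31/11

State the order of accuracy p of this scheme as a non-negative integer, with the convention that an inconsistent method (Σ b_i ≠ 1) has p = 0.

b = (-1/2, 31/11)
c = (0, -1)
Σ b_i: (-1/2)·1 + 31/11·1 = 51/22 ≠ 1 ⇒ order 0.

0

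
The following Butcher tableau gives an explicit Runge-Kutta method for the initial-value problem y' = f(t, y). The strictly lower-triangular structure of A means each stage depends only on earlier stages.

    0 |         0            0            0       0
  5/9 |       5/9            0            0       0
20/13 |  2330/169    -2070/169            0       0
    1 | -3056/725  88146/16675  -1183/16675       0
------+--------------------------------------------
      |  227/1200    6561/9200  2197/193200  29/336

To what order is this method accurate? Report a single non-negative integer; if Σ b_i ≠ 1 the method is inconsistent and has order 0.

4

b = (227/1200, 6561/9200, 2197/193200, 29/336)
c = (0, 5/9, 20/13, 1)
Ac = (0, 0, -1150/169, 82/29)
Σ b_i: 227/1200·1 + 6561/9200·1 + 2197/193200·1 + 29/336·1 = 1 ✓
b·c: 6561/9200·5/9 + 2197/193200·20/13 + 29/336·1 = 1/2 ✓
b·c²: 6561/9200·25/81 + 2197/193200·400/169 + 29/336·1 = 1/3 ✓
b·Ac: 2197/193200·(-1150/169) + 29/336·82/29 = 1/6 ✓
b·c³: 6561/9200·125/729 + 2197/193200·8000/2197 + 29/336·1 = 1/4 ✓
b·(c∘Ac): 2197/193200·(-23000/2197) + 29/336·82/29 = 1/8 ✓
b·Ac²: 2197/193200·(-5750/1521) + 29/336·382/261 = 1/12 ✓
b·A²c: 29/336·14/29 = 1/24 ✓; 4 stages ⇒ order 4.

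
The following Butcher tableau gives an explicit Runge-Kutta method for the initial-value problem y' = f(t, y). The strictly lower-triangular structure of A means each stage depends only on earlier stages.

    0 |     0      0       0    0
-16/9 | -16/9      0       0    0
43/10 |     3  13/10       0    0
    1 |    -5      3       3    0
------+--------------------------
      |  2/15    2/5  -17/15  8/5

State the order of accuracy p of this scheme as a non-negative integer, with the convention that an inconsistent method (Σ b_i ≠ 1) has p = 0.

1

b = (2/15, 2/5, -17/15, 8/5)
c = (0, -16/9, 43/10, 1)
Ac = (0, 0, -104/45, 227/30)
Σ b_i: 2/15·1 + 2/5·1 + (-17/15)·1 + 8/5·1 = 1 ✓
b·c: 2/5·(-16/9) + (-17/15)·43/10 + 8/5·1 = -1793/450 ≠ 1/2 ⇒ order 1.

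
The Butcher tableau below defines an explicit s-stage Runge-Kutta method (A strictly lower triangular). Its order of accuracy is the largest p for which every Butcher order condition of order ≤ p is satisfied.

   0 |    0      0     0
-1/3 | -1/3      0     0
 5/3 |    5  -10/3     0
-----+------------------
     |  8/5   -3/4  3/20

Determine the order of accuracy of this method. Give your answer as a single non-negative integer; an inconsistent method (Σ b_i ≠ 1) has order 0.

b = (8/5, -3/4, 3/20)
c = (0, -1/3, 5/3)
Ac = (0, 0, 10/9)
Σ b_i: 8/5·1 + (-3/4)·1 + 3/20·1 = 1 ✓
b·c: (-3/4)·(-1/3) + 3/20·5/3 = 1/2 ✓
b·c²: (-3/4)·1/9 + 3/20·25/9 = 1/3 ✓
b·Ac: 3/20·10/9 = 1/6 ✓; 3 stages ⇒ order 3.

3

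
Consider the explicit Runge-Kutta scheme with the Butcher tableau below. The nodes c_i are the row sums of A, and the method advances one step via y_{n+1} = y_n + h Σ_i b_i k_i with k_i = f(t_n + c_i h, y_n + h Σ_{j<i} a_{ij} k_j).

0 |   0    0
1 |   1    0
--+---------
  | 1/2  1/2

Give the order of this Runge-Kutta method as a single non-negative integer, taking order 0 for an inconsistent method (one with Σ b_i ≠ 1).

b = (1/2, 1/2)
c = (0, 1)
Σ b_i: 1/2·1 + 1/2·1 = 1 ✓
b·c: 1/2·1 = 1/2 ✓; 2 stages ⇒ order 2.

2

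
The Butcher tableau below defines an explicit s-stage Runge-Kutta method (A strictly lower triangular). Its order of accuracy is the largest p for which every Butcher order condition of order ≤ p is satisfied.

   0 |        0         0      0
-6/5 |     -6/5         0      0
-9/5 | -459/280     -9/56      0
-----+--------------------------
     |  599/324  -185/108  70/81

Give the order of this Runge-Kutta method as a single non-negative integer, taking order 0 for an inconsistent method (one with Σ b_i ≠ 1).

b = (599/324, -185/108, 70/81)
c = (0, -6/5, -9/5)
Ac = (0, 0, 27/140)
Σ b_i: 599/324·1 + (-185/108)·1 + 70/81·1 = 1 ✓
b·c: (-185/108)·(-6/5) + 70/81·(-9/5) = 1/2 ✓
b·c²: (-185/108)·36/25 + 70/81·81/25 = 1/3 ✓
b·Ac: 70/81·27/140 = 1/6 ✓; 3 stages ⇒ order 3.

3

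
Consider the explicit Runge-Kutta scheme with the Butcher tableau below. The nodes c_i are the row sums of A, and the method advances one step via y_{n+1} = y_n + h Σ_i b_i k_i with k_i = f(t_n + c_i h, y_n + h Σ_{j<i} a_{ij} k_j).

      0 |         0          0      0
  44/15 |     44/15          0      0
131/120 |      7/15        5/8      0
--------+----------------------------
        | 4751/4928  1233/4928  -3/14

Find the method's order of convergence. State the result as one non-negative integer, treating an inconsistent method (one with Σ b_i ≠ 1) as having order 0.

b = (4751/4928, 1233/4928, -3/14)
c = (0, 44/15, 131/120)
Ac = (0, 0, 11/6)
Σ b_i: 4751/4928·1 + 1233/4928·1 + (-3/14)·1 = 1 ✓
b·c: 1233/4928·44/15 + (-3/14)·131/120 = 1/2 ✓
b·c²: 1233/4928·1936/225 + (-3/14)·17161/14400 = 127511/67200 ≠ 1/3 ⇒ order 2.
b·Ac: (-3/14)·11/6 = -11/28 ≠ 1/6

2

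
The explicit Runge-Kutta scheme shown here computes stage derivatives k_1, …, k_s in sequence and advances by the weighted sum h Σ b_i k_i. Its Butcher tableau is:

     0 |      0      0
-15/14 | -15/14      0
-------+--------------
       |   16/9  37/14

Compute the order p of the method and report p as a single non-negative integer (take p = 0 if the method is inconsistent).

b = (16/9, 37/14)
c = (0, -15/14)
Σ b_i: 16/9·1 + 37/14·1 = 557/126 ≠ 1 ⇒ order 0.

0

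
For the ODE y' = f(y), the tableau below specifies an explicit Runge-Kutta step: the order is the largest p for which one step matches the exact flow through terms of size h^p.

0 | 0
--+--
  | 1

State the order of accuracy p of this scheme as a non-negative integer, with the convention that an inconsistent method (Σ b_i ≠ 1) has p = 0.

b = (1)
c = (0)
Σ b_i: 1·1 = 1 ✓; 1 stage ⇒ order 1.

1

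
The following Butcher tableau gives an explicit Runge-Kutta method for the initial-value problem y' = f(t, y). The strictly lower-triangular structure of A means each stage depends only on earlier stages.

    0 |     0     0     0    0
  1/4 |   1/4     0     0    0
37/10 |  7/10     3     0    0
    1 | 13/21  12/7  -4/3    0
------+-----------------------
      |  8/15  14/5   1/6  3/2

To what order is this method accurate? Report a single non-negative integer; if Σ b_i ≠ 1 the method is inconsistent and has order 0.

0

b = (8/15, 14/5, 1/6, 3/2)
c = (0, 1/4, 37/10, 1)
Ac = (0, 0, 3/4, -473/105)
Σ b_i: 8/15·1 + 14/5·1 + 1/6·1 + 3/2·1 = 5 ≠ 1 ⇒ order 0.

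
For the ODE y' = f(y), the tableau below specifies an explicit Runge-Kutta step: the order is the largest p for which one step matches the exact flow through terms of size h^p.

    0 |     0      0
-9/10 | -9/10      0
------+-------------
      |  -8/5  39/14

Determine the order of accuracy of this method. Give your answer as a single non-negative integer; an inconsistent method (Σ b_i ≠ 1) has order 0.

b = (-8/5, 39/14)
c = (0, -9/10)
Σ b_i: (-8/5)·1 + 39/14·1 = 83/70 ≠ 1 ⇒ order 0.

0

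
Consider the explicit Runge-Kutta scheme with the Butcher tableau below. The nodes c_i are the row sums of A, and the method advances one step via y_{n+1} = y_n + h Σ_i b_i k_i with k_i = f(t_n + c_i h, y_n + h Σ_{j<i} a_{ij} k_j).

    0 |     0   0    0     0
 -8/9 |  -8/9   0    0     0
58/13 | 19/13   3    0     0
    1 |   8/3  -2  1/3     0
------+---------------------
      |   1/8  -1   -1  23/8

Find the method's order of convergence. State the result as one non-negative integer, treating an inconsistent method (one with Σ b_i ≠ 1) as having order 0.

b = (1/8, -1, -1, 23/8)
c = (0, -8/9, 58/13, 1)
Ac = (0, 0, -8/3, 382/117)
Σ b_i: 1/8·1 + (-1)·1 + (-1)·1 + 23/8·1 = 1 ✓
b·c: (-1)·(-8/9) + (-1)·58/13 + 23/8·1 = -653/936 ≠ 1/2 ⇒ order 1.

1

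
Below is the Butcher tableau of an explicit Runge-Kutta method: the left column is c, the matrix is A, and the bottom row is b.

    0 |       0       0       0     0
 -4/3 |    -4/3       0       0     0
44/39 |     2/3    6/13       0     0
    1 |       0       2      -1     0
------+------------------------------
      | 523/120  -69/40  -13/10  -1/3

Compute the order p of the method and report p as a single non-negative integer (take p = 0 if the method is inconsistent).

2

b = (523/120, -69/40, -13/10, -1/3)
c = (0, -4/3, 44/39, 1)
Ac = (0, 0, -8/13, -148/39)
Σ b_i: 523/120·1 + (-69/40)·1 + (-13/10)·1 + (-1/3)·1 = 1 ✓
b·c: (-69/40)·(-4/3) + (-13/10)·44/39 + (-1/3)·1 = 1/2 ✓
b·c²: (-69/40)·16/9 + (-13/10)·1936/1521 + (-1/3)·1 = -2957/585 ≠ 1/3 ⇒ order 2.
b·Ac: (-13/10)·(-8/13) + (-1/3)·(-148/39) = 1208/585 ≠ 1/6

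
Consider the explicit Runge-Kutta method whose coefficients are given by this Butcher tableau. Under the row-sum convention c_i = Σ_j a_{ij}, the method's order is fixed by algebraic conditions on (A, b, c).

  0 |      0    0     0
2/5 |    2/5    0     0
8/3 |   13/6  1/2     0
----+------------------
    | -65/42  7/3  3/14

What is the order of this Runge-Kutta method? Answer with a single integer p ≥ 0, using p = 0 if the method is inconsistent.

1

b = (-65/42, 7/3, 3/14)
c = (0, 2/5, 8/3)
Ac = (0, 0, 1/5)
Σ b_i: (-65/42)·1 + 7/3·1 + 3/14·1 = 1 ✓
b·c: 7/3·2/5 + 3/14·8/3 = 158/105 ≠ 1/2 ⇒ order 1.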